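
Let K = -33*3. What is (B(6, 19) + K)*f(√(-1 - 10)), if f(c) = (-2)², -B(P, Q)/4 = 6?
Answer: -492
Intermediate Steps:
B(P, Q) = -24 (B(P, Q) = -4*6 = -24)
f(c) = 4
K = -99
(B(6, 19) + K)*f(√(-1 - 10)) = (-24 - 99)*4 = -123*4 = -492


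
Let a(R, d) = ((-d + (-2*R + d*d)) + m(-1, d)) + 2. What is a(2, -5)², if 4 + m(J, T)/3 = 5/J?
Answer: 1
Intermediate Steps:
m(J, T) = -12 + 15/J (m(J, T) = -12 + 3*(5/J) = -12 + 15/J)
a(R, d) = -25 + d² - d - 2*R (a(R, d) = ((-d + (-2*R + d*d)) + (-12 + 15/(-1))) + 2 = ((-d + (-2*R + d²)) + (-12 + 15*(-1))) + 2 = ((-d + (d² - 2*R)) + (-12 - 15)) + 2 = ((d² - d - 2*R) - 27) + 2 = (-27 + d² - d - 2*R) + 2 = -25 + d² - d - 2*R)
a(2, -5)² = (-25 + (-5)² - 1*(-5) - 2*2)² = (-25 + 25 + 5 - 4)² = 1² = 1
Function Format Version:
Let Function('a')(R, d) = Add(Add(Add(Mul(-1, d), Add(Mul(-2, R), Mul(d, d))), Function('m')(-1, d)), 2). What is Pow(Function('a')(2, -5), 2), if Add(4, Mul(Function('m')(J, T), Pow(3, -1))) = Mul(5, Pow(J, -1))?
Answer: 1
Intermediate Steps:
Function('m')(J, T) = Add(-12, Mul(15, Pow(J, -1))) (Function('m')(J, T) = Add(-12, Mul(3, Mul(5, Pow(J, -1)))) = Add(-12, Mul(15, Pow(J, -1))))
Function('a')(R, d) = Add(-25, Pow(d, 2), Mul(-1, d), Mul(-2, R)) (Function('a')(R, d) = Add(Add(Add(Mul(-1, d), Add(Mul(-2, R), Mul(d, d))), Add(-12, Mul(15, Pow(-1, -1)))), 2) = Add(Add(Add(Mul(-1, d), Add(Mul(-2, R), Pow(d, 2))), Add(-12, Mul(15, -1))), 2) = Add(Add(Add(Mul(-1, d), Add(Pow(d, 2), Mul(-2, R))), Add(-12, -15)), 2) = Add(Add(Add(Pow(d, 2), Mul(-1, d), Mul(-2, R)), -27), 2) = Add(Add(-27, Pow(d, 2), Mul(-1, d), Mul(-2, R)), 2) = Add(-25, Pow(d, 2), Mul(-1, d), Mul(-2, R)))
Pow(Function('a')(2, -5), 2) = Pow(Add(-25, Pow(-5, 2), Mul(-1, -5), Mul(-2, 2)), 2) = Pow(Add(-25, 25, 5, -4), 2) = Pow(1, 2) = 1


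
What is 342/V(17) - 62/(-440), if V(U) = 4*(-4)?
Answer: -9343/440 ≈ -21.234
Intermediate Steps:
V(U) = -16
342/V(17) - 62/(-440) = 342/(-16) - 62/(-440) = 342*(-1/16) - 62*(-1/440) = -171/8 + 31/220 = -9343/440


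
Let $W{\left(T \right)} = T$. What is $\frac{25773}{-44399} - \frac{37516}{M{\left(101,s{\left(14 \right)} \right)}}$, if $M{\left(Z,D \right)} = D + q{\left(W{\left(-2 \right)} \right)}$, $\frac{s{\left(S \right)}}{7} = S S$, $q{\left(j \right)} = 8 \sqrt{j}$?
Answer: $\frac{2 \left(- 25773 \sqrt{2} + 212629180 i\right)}{44399 \left(- 343 i + 2 \sqrt{2}\right)} \approx -27.923 + 0.22547 i$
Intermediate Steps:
$s{\left(S \right)} = 7 S^{2}$ ($s{\left(S \right)} = 7 S S = 7 S^{2}$)
$M{\left(Z,D \right)} = D + 8 i \sqrt{2}$ ($M{\left(Z,D \right)} = D + 8 \sqrt{-2} = D + 8 i \sqrt{2}$)
$\frac{25773}{-44399} - \frac{37516}{M{\left(101,s{\left(14 \right)} \right)}} = \frac{25773}{-44399} - \frac{37516}{7 \cdot 14^{2} + 8 i \sqrt{2}} = 25773 \left(- \frac{1}{44399}\right) - \frac{37516}{7 \cdot 196 + 8 i \sqrt{2}} = - \frac{25773}{44399} - \frac{37516}{1372 + 8 i \sqrt{2}}$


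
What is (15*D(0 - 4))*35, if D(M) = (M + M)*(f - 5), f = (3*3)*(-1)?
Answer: 58800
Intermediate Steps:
f = -9 (f = 9*(-1) = -9)
D(M) = -28*M (D(M) = (M + M)*(-9 - 5) = (2*M)*(-14) = -28*M)
(15*D(0 - 4))*35 = (15*(-28*(0 - 4)))*35 = (15*(-28*(-4)))*35 = (15*112)*35 = 1680*35 = 58800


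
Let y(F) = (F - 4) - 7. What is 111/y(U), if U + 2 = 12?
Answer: -111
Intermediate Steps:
U = 10 (U = -2 + 12 = 10)
y(F) = -11 + F (y(F) = (-4 + F) - 7 = -11 + F)
111/y(U) = 111/(-11 + 10) = 111/(-1) = 111*(-1) = -111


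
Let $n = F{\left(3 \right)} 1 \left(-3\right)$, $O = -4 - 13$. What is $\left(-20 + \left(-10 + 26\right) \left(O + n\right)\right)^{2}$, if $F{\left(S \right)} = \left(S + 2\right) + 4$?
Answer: $524176$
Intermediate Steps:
$F{\left(S \right)} = 6 + S$ ($F{\left(S \right)} = \left(2 + S\right) + 4 = 6 + S$)
$O = -17$ ($O = -4 - 13 = -17$)
$n = -27$ ($n = \left(6 + 3\right) 1 \left(-3\right) = 9 \cdot 1 \left(-3\right) = 9 \left(-3\right) = -27$)
$\left(-20 + \left(-10 + 26\right) \left(O + n\right)\right)^{2} = \left(-20 + \left(-10 + 26\right) \left(-17 - 27\right)\right)^{2} = \left(-20 + 16 \left(-44\right)\right)^{2} = \left(-20 - 704\right)^{2} = \left(-724\right)^{2} = 524176$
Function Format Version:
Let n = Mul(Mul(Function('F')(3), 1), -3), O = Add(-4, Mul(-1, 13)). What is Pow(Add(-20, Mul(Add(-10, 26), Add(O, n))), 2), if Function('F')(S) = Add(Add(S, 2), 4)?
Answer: 524176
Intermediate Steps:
Function('F')(S) = Add(6, S) (Function('F')(S) = Add(Add(2, S), 4) = Add(6, S))
O = -17 (O = Add(-4, -13) = -17)
n = -27 (n = Mul(Mul(Add(6, 3), 1), -3) = Mul(Mul(9, 1), -3) = Mul(9, -3) = -27)
Pow(Add(-20, Mul(Add(-10, 26), Add(O, n))), 2) = Pow(Add(-20, Mul(Add(-10, 26), Add(-17, -27))), 2) = Pow(Add(-20, Mul(16, -44)), 2) = Pow(Add(-20, -704), 2) = Pow(-724, 2) = 524176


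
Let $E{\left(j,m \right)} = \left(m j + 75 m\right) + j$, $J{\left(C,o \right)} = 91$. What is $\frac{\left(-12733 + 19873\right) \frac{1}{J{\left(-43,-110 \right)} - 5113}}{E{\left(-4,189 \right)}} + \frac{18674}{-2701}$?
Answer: $- \frac{41936303092}{6065557371} \approx -6.9138$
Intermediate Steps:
$E{\left(j,m \right)} = j + 75 m + j m$ ($E{\left(j,m \right)} = \left(j m + 75 m\right) + j = \left(75 m + j m\right) + j = j + 75 m + j m$)
$\frac{\left(-12733 + 19873\right) \frac{1}{J{\left(-43,-110 \right)} - 5113}}{E{\left(-4,189 \right)}} + \frac{18674}{-2701} = \frac{\left(-12733 + 19873\right) \frac{1}{91 - 5113}}{-4 + 75 \cdot 189 - 756} + \frac{18674}{-2701} = \frac{7140 \frac{1}{-5022}}{-4 + 14175 - 756} + 18674 \left(- \frac{1}{2701}\right) = \frac{7140 \left(- \frac{1}{5022}\right)}{13415} - \frac{18674}{2701} = \left(- \frac{1190}{837}\right) \frac{1}{13415} - \frac{18674}{2701} = - \frac{238}{2245671} - \frac{18674}{2701} = - \frac{41936303092}{6065557371}$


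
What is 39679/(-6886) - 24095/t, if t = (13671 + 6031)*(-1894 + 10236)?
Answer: -3260785808603/565871111212 ≈ -5.7624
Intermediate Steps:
t = 164354084 (t = 19702*8342 = 164354084)
39679/(-6886) - 24095/t = 39679/(-6886) - 24095/164354084 = 39679*(-1/6886) - 24095*1/164354084 = -39679/6886 - 24095/164354084 = -3260785808603/565871111212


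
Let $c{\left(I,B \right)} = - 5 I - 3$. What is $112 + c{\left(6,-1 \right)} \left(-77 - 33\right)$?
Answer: $3742$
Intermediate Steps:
$c{\left(I,B \right)} = -3 - 5 I$
$112 + c{\left(6,-1 \right)} \left(-77 - 33\right) = 112 + \left(-3 - 30\right) \left(-77 - 33\right) = 112 + \left(-3 - 30\right) \left(-110\right) = 112 - -3630 = 112 + 3630 = 3742$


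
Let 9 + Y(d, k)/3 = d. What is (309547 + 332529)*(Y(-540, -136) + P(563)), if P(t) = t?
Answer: -696010384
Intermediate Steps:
Y(d, k) = -27 + 3*d
(309547 + 332529)*(Y(-540, -136) + P(563)) = (309547 + 332529)*((-27 + 3*(-540)) + 563) = 642076*((-27 - 1620) + 563) = 642076*(-1647 + 563) = 642076*(-1084) = -696010384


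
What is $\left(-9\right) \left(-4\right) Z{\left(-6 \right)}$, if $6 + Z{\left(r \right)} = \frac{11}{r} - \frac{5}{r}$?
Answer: $-252$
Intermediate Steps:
$Z{\left(r \right)} = -6 + \frac{6}{r}$ ($Z{\left(r \right)} = -6 + \left(\frac{11}{r} - \frac{5}{r}\right) = -6 + \frac{6}{r}$)
$\left(-9\right) \left(-4\right) Z{\left(-6 \right)} = \left(-9\right) \left(-4\right) \left(-6 + \frac{6}{-6}\right) = 36 \left(-6 + 6 \left(- \frac{1}{6}\right)\right) = 36 \left(-6 - 1\right) = 36 \left(-7\right) = -252$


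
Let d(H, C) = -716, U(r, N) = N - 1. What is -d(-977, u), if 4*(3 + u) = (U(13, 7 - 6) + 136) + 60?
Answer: 716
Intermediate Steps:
U(r, N) = -1 + N
u = 46 (u = -3 + (((-1 + (7 - 6)) + 136) + 60)/4 = -3 + (((-1 + 1) + 136) + 60)/4 = -3 + ((0 + 136) + 60)/4 = -3 + (136 + 60)/4 = -3 + (¼)*196 = -3 + 49 = 46)
-d(-977, u) = -1*(-716) = 716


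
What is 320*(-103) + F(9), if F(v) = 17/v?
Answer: -296623/9 ≈ -32958.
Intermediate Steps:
320*(-103) + F(9) = 320*(-103) + 17/9 = -32960 + 17*(⅑) = -32960 + 17/9 = -296623/9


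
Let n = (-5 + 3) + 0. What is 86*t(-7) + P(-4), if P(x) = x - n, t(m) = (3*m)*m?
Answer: 12640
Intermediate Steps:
t(m) = 3*m²
n = -2 (n = -2 + 0 = -2)
P(x) = 2 + x (P(x) = x - 1*(-2) = x + 2 = 2 + x)
86*t(-7) + P(-4) = 86*(3*(-7)²) + (2 - 4) = 86*(3*49) - 2 = 86*147 - 2 = 12642 - 2 = 12640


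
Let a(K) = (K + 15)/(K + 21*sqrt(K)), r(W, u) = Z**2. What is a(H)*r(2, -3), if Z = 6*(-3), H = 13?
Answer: -2268/107 + 47628*sqrt(13)/1391 ≈ 102.26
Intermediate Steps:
Z = -18
r(W, u) = 324 (r(W, u) = (-18)**2 = 324)
a(K) = (15 + K)/(K + 21*sqrt(K))
a(H)*r(2, -3) = ((15 + 13)/(13 + 21*sqrt(13)))*324 = (28/(13 + 21*sqrt(13)))*324 = 9072/(13 + 21*sqrt(13))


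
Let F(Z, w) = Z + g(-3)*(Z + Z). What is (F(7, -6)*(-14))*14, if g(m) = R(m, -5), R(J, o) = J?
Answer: 6860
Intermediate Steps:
g(m) = m
F(Z, w) = -5*Z (F(Z, w) = Z - 3*(Z + Z) = Z - 6*Z = -5*Z)
(F(7, -6)*(-14))*14 = (-5*7*(-14))*14 = -35*(-14)*14 = 490*14 = 6860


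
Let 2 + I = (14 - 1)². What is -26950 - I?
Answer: -27117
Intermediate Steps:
I = 167 (I = -2 + (14 - 1)² = -2 + 13² = -2 + 169 = 167)
-26950 - I = -26950 - 1*167 = -26950 - 167 = -27117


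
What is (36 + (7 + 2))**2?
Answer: 2025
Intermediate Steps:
(36 + (7 + 2))**2 = (36 + 9)**2 = 45**2 = 2025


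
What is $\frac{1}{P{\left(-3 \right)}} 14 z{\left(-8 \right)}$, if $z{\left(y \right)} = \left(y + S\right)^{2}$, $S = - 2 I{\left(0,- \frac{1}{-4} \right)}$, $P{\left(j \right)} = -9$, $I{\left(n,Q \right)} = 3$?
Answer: $- \frac{2744}{9} \approx -304.89$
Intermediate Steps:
$S = -6$ ($S = \left(-2\right) 3 = -6$)
$z{\left(y \right)} = \left(-6 + y\right)^{2}$ ($z{\left(y \right)} = \left(y - 6\right)^{2} = \left(-6 + y\right)^{2}$)
$\frac{1}{P{\left(-3 \right)}} 14 z{\left(-8 \right)} = \frac{1}{-9} \cdot 14 \left(-6 - 8\right)^{2} = \left(- \frac{1}{9}\right) 14 \left(-14\right)^{2} = \left(- \frac{14}{9}\right) 196 = - \frac{2744}{9}$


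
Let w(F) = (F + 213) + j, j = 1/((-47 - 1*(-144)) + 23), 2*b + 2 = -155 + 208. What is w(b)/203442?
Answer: 28621/24413040 ≈ 0.0011724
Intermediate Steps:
b = 51/2 (b = -1 + (-155 + 208)/2 = -1 + (1/2)*53 = -1 + 53/2 = 51/2 ≈ 25.500)
j = 1/120 (j = 1/((-47 + 144) + 23) = 1/(97 + 23) = 1/120 ≈ 0.0083333)
w(F) = 25561/120 + F (w(F) = (F + 213) + 1/120 = (213 + F) + 1/120 = 25561/120 + F)
w(b)/203442 = (25561/120 + 51/2)/203442 = (28621/120)*(1/203442) = 28621/24413040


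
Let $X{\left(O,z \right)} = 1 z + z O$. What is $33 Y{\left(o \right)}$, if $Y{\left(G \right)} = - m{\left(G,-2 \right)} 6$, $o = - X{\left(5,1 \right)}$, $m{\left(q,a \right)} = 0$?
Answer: $0$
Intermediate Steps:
$X{\left(O,z \right)} = z + O z$
$o = -6$ ($o = - 1 \left(1 + 5\right) = - 1 \cdot 6 = \left(-1\right) 6 = -6$)
$Y{\left(G \right)} = 0$ ($Y{\left(G \right)} = \left(-1\right) 0 \cdot 6 = 0 \cdot 6 = 0$)
$33 Y{\left(o \right)} = 33 \cdot 0 = 0$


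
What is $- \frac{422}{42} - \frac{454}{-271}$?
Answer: $- \frac{47647}{5691} \approx -8.3723$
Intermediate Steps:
$- \frac{422}{42} - \frac{454}{-271} = \left(-422\right) \frac{1}{42} - - \frac{454}{271} = - \frac{211}{21} + \frac{454}{271} = - \frac{47647}{5691}$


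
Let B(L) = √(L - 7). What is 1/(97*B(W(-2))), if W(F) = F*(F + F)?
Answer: 1/97 ≈ 0.010309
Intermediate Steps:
W(F) = 2*F² (W(F) = F*(2*F) = 2*F²)
B(L) = √(-7 + L)
1/(97*B(W(-2))) = 1/(97*√(-7 + 2*(-2)²)) = 1/(97*√(-7 + 2*4)) = 1/(97*√(-7 + 8)) = 1/(97*√1) = 1/(97*1) = 1/97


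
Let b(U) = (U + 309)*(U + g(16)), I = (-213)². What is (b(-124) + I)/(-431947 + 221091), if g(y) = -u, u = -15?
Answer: -6301/52714 ≈ -0.11953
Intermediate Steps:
g(y) = 15 (g(y) = -1*(-15) = 15)
I = 45369
b(U) = (15 + U)*(309 + U) (b(U) = (U + 309)*(U + 15) = (309 + U)*(15 + U) = (15 + U)*(309 + U))
(b(-124) + I)/(-431947 + 221091) = ((4635 + (-124)² + 324*(-124)) + 45369)/(-431947 + 221091) = ((4635 + 15376 - 40176) + 45369)/(-210856) = (-20165 + 45369)*(-1/210856) = 25204*(-1/210856) = -6301/52714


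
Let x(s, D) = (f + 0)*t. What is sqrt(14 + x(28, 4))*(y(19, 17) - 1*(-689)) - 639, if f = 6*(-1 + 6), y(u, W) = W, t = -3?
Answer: -639 + 1412*I*sqrt(19) ≈ -639.0 + 6154.8*I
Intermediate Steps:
f = 30 (f = 6*5 = 30)
x(s, D) = -90 (x(s, D) = (30 + 0)*(-3) = 30*(-3) = -90)
sqrt(14 + x(28, 4))*(y(19, 17) - 1*(-689)) - 639 = sqrt(14 - 90)*(17 - 1*(-689)) - 639 = sqrt(-76)*(17 + 689) - 639 = (2*I*sqrt(19))*706 - 639 = 1412*I*sqrt(19) - 639 = -639 + 1412*I*sqrt(19)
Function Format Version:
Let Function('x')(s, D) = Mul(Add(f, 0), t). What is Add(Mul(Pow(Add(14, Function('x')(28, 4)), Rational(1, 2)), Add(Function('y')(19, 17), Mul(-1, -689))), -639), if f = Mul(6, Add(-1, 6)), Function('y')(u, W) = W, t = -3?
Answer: Add(-639, Mul(1412, I, Pow(19, Rational(1, 2)))) ≈ Add(-639.00, Mul(6154.8, I))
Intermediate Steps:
f = 30 (f = Mul(6, 5) = 30)
Function('x')(s, D) = -90 (Function('x')(s, D) = Mul(Add(30, 0), -3) = Mul(30, -3) = -90)
Add(Mul(Pow(Add(14, Function('x')(28, 4)), Rational(1, 2)), Add(Function('y')(19, 17), Mul(-1, -689))), -639) = Add(Mul(Pow(Add(14, -90), Rational(1, 2)), Add(17, Mul(-1, -689))), -639) = Add(Mul(Pow(-76, Rational(1, 2)), Add(17, 689)), -639) = Add(Mul(Mul(2, I, Pow(19, Rational(1, 2))), 706), -639) = Add(Mul(1412, I, Pow(19, Rational(1, 2))), -639) = Add(-639, Mul(1412, I, Pow(19, Rational(1, 2))))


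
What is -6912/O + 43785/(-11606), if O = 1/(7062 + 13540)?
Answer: -236100904047/1658 ≈ -1.4240e+8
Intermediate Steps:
O = 1/20602 ≈ 4.8539e-5
-6912/O + 43785/(-11606) = -6912/1/20602 + 43785/(-11606) = -6912*20602 + 43785*(-1/11606) = -142401024 - 6255/1658 = -236100904047/1658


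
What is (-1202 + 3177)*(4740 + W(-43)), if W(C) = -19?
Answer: 9323975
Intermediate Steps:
(-1202 + 3177)*(4740 + W(-43)) = (-1202 + 3177)*(4740 - 19) = 1975*4721 = 9323975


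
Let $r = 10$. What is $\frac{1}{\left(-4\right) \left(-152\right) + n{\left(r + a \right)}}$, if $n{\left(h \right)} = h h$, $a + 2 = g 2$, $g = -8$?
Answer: $\frac{1}{672} \approx 0.0014881$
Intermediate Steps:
$a = -18$ ($a = -2 - 16 = -18$)
$n{\left(h \right)} = h^{2}$
$\frac{1}{\left(-4\right) \left(-152\right) + n{\left(r + a \right)}} = \frac{1}{\left(-4\right) \left(-152\right) + \left(10 - 18\right)^{2}} = \frac{1}{608 + \left(-8\right)^{2}} = \frac{1}{608 + 64} = \frac{1}{672}$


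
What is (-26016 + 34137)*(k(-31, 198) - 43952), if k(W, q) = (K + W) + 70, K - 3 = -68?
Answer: -357145338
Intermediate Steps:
K = -65 (K = 3 - 68 = -65)
k(W, q) = 5 + W (k(W, q) = (-65 + W) + 70 = 5 + W)
(-26016 + 34137)*(k(-31, 198) - 43952) = (-26016 + 34137)*((5 - 31) - 43952) = 8121*(-26 - 43952) = 8121*(-43978) = -357145338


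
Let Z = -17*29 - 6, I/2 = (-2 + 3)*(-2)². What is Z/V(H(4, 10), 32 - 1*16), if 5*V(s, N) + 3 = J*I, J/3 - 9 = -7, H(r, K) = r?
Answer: -499/9 ≈ -55.444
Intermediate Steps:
I = 8 (I = 2*((-2 + 3)*(-2)²) = 2*(1*4) = 2*4 = 8)
J = 6 (J = 27 + 3*(-7) = 27 - 21 = 6)
Z = -499 (Z = -493 - 6 = -499)
V(s, N) = 9 (V(s, N) = -⅗ + (6*8)/5 = -⅗ + (⅕)*48 = -⅗ + 48/5 = 9)
Z/V(H(4, 10), 32 - 1*16) = -499/9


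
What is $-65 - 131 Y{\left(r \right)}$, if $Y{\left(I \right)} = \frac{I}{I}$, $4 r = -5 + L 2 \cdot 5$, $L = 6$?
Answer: $-196$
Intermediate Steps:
$r = \frac{55}{4}$ ($r = \frac{-5 + 6 \cdot 2 \cdot 5}{4} = \frac{-5 + 6 \cdot 10}{4} = \frac{-5 + 60}{4} = \frac{1}{4} \cdot 55 = \frac{55}{4} \approx 13.75$)
$Y{\left(I \right)} = 1$
$-65 - 131 Y{\left(r \right)} = -65 - 131 = -196$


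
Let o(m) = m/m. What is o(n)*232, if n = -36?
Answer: 232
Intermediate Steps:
o(m) = 1
o(n)*232 = 1*232 = 232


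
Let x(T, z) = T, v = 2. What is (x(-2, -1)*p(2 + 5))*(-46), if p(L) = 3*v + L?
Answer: 1196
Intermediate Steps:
p(L) = 6 + L (p(L) = 3*2 + L = 6 + L)
(x(-2, -1)*p(2 + 5))*(-46) = -2*(6 + (2 + 5))*(-46) = -2*(6 + 7)*(-46) = -2*13*(-46) = -26*(-46) = 1196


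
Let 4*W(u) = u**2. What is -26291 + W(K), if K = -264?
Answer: -8867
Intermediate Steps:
W(u) = u**2/4
-26291 + W(K) = -26291 + (1/4)*(-264)**2 = -26291 + (1/4)*69696 = -26291 + 17424 = -8867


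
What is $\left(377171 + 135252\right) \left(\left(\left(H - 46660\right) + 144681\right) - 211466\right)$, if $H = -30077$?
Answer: $-73543973806$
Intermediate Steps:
$\left(377171 + 135252\right) \left(\left(\left(H - 46660\right) + 144681\right) - 211466\right) = \left(377171 + 135252\right) \left(\left(\left(-30077 - 46660\right) + 144681\right) - 211466\right) = 512423 \left(\left(-76737 + 144681\right) - 211466\right) = 512423 \left(67944 - 211466\right) = 512423 \left(-143522\right) = -73543973806$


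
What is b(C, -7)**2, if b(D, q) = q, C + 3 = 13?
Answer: 49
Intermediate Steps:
C = 10 (C = -3 + 13 = 10)
b(C, -7)**2 = (-7)**2 = 49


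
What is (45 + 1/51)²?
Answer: 5271616/2601 ≈ 2026.8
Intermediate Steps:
(45 + 1/51)² = (2296/51)² = 5271616/2601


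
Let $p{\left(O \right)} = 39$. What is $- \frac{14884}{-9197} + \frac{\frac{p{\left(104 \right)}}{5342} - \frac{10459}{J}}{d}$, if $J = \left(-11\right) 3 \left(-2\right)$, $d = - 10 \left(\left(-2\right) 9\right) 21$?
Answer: $\frac{4830601430213}{3064261426380} \approx 1.5764$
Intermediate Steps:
$d = 3780$ ($d = \left(-10\right) \left(-18\right) 21 = 180 \cdot 21 = 3780$)
$J = 66$ ($J = \left(-33\right) \left(-2\right) = 66$)
$- \frac{14884}{-9197} + \frac{\frac{p{\left(104 \right)}}{5342} - \frac{10459}{J}}{d} = - \frac{14884}{-9197} + \frac{\frac{39}{5342} - \frac{10459}{66}}{3780} = \left(-14884\right) \left(- \frac{1}{9197}\right) + \left(39 \cdot \frac{1}{5342} - \frac{10459}{66}\right) \frac{1}{3780} = \frac{14884}{9197} + \left(\frac{39}{5342} - \frac{10459}{66}\right) \frac{1}{3780} = \frac{14884}{9197} - \frac{13967351}{333180540} = \frac{4830601430213}{3064261426380}$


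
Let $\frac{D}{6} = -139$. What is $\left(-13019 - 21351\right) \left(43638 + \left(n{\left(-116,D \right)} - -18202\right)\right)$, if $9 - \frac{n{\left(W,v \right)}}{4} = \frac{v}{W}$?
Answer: $- \frac{61645000900}{29} \approx -2.1257 \cdot 10^{9}$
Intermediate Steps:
$D = -834$ ($D = 6 \left(-139\right) = -834$)
$n{\left(W,v \right)} = 36 - \frac{4 v}{W}$ ($n{\left(W,v \right)} = 36 - 4 \frac{v}{W} = 36 - \frac{4 v}{W}$)
$\left(-13019 - 21351\right) \left(43638 + \left(n{\left(-116,D \right)} - -18202\right)\right) = \left(-13019 - 21351\right) \left(43638 + \left(\left(36 - - \frac{3336}{-116}\right) - -18202\right)\right) = - 34370 \left(43638 + \left(\left(36 - \left(-3336\right) \left(- \frac{1}{116}\right)\right) + 18202\right)\right) = - 34370 \left(43638 + \left(\left(36 - \frac{834}{29}\right) + 18202\right)\right) = - 34370 \left(43638 + \left(\frac{210}{29} + 18202\right)\right) = - 34370 \left(43638 + \frac{528068}{29}\right) = \left(-34370\right) \frac{1793570}{29} = - \frac{61645000900}{29}$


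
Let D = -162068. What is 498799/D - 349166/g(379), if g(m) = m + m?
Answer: -28483362465/61423772 ≈ -463.72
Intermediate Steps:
g(m) = 2*m
498799/D - 349166/g(379) = 498799/(-162068) - 349166/(2*379) = 498799*(-1/162068) - 349166/758 = -498799/162068 - 349166*1/758 = -498799/162068 - 174583/379 = -28483362465/61423772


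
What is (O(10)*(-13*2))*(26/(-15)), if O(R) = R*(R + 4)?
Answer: 18928/3 ≈ 6309.3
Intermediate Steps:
O(R) = R*(4 + R)
(O(10)*(-13*2))*(26/(-15)) = ((10*(4 + 10))*(-13*2))*(26/(-15)) = ((10*14)*(-26))*(26*(-1/15)) = (140*(-26))*(-26/15) = -3640*(-26/15) = 18928/3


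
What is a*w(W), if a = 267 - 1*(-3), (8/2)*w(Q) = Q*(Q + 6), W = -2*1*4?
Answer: 1080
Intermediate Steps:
W = -8 (W = -2*4 = -8)
w(Q) = Q*(6 + Q)/4 (w(Q) = (Q*(Q + 6))/4 = (Q*(6 + Q))/4 = Q*(6 + Q)/4)
a = 270 (a = 267 + 3 = 270)
a*w(W) = 270*((¼)*(-8)*(6 - 8)) = 270*((¼)*(-8)*(-2)) = 270*4 = 1080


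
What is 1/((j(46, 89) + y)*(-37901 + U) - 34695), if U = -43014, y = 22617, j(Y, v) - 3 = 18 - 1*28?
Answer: -1/1829522845 ≈ -5.4659e-10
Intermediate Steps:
j(Y, v) = -7 (j(Y, v) = 3 + (18 - 1*28) = 3 + (18 - 28) = 3 - 10 = -7)
1/((j(46, 89) + y)*(-37901 + U) - 34695) = 1/((-7 + 22617)*(-37901 - 43014) - 34695) = 1/(22610*(-80915) - 34695) = 1/(-1829488150 - 34695) = 1/(-1829522845) = -1/1829522845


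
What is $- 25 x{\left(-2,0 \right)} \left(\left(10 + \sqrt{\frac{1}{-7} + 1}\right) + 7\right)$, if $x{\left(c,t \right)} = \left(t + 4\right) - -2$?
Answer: $-2550 - \frac{150 \sqrt{42}}{7} \approx -2688.9$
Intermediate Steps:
$x{\left(c,t \right)} = 6 + t$ ($x{\left(c,t \right)} = \left(4 + t\right) + 2 = 6 + t$)
$- 25 x{\left(-2,0 \right)} \left(\left(10 + \sqrt{\frac{1}{-7} + 1}\right) + 7\right) = - 25 \left(6 + 0\right) \left(\left(10 + \sqrt{\frac{1}{-7} + 1}\right) + 7\right) = \left(-25\right) 6 \left(\left(10 + \sqrt{- \frac{1}{7} + 1}\right) + 7\right) = - 150 \left(\left(10 + \sqrt{\frac{6}{7}}\right) + 7\right) = - 150 \left(\left(10 + \frac{\sqrt{42}}{7}\right) + 7\right) = - 150 \left(17 + \frac{\sqrt{42}}{7}\right) = -2550 - \frac{150 \sqrt{42}}{7}$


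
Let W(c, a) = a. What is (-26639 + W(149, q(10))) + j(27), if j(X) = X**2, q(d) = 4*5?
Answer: -25890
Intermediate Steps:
q(d) = 20
(-26639 + W(149, q(10))) + j(27) = (-26639 + 20) + 27**2 = -26619 + 729 = -25890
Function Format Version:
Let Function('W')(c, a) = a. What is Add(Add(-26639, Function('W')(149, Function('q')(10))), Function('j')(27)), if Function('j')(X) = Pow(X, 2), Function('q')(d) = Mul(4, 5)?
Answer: -25890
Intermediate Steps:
Function('q')(d) = 20
Add(Add(-26639, Function('W')(149, Function('q')(10))), Function('j')(27)) = Add(Add(-26639, 20), Pow(27, 2)) = Add(-26619, 729) = -25890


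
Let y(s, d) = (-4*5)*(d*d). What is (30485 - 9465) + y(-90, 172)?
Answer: -570660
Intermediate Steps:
y(s, d) = -20*d²
(30485 - 9465) + y(-90, 172) = (30485 - 9465) - 20*172² = 21020 - 20*29584 = 21020 - 591680 = -570660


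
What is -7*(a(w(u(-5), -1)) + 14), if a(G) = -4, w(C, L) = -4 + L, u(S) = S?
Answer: -70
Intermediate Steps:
-7*(a(w(u(-5), -1)) + 14) = -7*(-4 + 14) = -7*10 = -70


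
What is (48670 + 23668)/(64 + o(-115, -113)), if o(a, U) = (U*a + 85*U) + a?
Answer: 10334/477 ≈ 21.665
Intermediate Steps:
o(a, U) = a + 85*U + U*a (o(a, U) = (85*U + U*a) + a = a + 85*U + U*a)
(48670 + 23668)/(64 + o(-115, -113)) = (48670 + 23668)/(64 + (-115 + 85*(-113) - 113*(-115))) = 72338/(64 + (-115 - 9605 + 12995)) = 72338/(64 + 3275) = 72338/3339 = 72338*(1/3339) = 10334/477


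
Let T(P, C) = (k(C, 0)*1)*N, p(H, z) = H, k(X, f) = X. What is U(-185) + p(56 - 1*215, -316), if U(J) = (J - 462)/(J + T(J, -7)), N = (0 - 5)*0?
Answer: -28768/185 ≈ -155.50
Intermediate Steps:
N = 0 (N = -5*0 = 0)
T(P, C) = 0 (T(P, C) = (C*1)*0 = C*0 = 0)
U(J) = (-462 + J)/J (U(J) = (J - 462)/(J + 0) = (-462 + J)/J)
U(-185) + p(56 - 1*215, -316) = (-462 - 185)/(-185) + (56 - 1*215) = -1/185*(-647) + (56 - 215) = 647/185 - 159 = -28768/185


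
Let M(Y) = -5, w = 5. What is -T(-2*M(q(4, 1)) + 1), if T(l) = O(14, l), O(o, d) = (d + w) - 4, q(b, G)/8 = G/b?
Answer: -12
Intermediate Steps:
q(b, G) = 8*G/b (q(b, G) = 8*(G/b) = 8*G/b)
O(o, d) = 1 + d (O(o, d) = (d + 5) - 4 = (5 + d) - 4 = 1 + d)
T(l) = 1 + l
-T(-2*M(q(4, 1)) + 1) = -(1 + (-2*(-5) + 1)) = -(1 + (10 + 1)) = -(1 + 11) = -1*12 = -12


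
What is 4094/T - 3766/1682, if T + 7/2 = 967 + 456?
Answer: 1540271/2387599 ≈ 0.64511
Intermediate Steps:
T = 2839/2 (T = -7/2 + (967 + 456) = -7/2 + 1423 = 2839/2 ≈ 1419.5)
4094/T - 3766/1682 = 4094/(2839/2) - 3766/1682 = 4094*(2/2839) - 3766*1/1682 = 8188/2839 - 1883/841 = 1540271/2387599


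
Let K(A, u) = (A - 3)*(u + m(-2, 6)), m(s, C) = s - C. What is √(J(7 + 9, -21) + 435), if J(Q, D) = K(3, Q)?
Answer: √435 ≈ 20.857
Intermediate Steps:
K(A, u) = (-8 + u)*(-3 + A) (K(A, u) = (A - 3)*(u + (-2 - 1*6)) = (-3 + A)*(u + (-2 - 6)) = (-3 + A)*(u - 8) = (-3 + A)*(-8 + u) = (-8 + u)*(-3 + A))
J(Q, D) = 0 (J(Q, D) = 24 - 8*3 - 3*Q + 3*Q = 24 - 24 - 3*Q + 3*Q = 0)
√(J(7 + 9, -21) + 435) = √(0 + 435) = √435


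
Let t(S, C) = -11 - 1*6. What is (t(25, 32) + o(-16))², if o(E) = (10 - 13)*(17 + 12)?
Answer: 10816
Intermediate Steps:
o(E) = -87 (o(E) = -3*29 = -87)
t(S, C) = -17 (t(S, C) = -11 - 6 = -17)
(t(25, 32) + o(-16))² = (-17 - 87)² = (-104)² = 10816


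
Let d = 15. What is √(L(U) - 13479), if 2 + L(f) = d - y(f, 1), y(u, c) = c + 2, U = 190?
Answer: I*√13469 ≈ 116.06*I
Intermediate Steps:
y(u, c) = 2 + c
L(f) = 10 (L(f) = -2 + (15 - (2 + 1)) = -2 + (15 - 1*3) = -2 + (15 - 3) = -2 + 12 = 10)
√(L(U) - 13479) = √(10 - 13479) = √(-13469) = I*√13469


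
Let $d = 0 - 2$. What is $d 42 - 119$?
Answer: $-203$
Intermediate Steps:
$d = -2$ ($d = 0 - 2 = -2$)
$d 42 - 119 = \left(-2\right) 42 - 119 = -84 - 119 = -203$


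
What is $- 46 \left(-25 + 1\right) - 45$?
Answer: $1059$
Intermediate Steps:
$- 46 \left(-25 + 1\right) - 45 = \left(-46\right) \left(-24\right) - 45 = 1104 - 45 = 1059$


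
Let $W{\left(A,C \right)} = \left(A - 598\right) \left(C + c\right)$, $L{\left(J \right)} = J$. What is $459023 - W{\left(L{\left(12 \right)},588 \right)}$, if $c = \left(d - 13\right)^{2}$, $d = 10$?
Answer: $808865$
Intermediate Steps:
$c = 9$ ($c = \left(10 - 13\right)^{2} = \left(-3\right)^{2} = 9$)
$W{\left(A,C \right)} = \left(-598 + A\right) \left(9 + C\right)$ ($W{\left(A,C \right)} = \left(A - 598\right) \left(C + 9\right) = \left(-598 + A\right) \left(9 + C\right)$)
$459023 - W{\left(L{\left(12 \right)},588 \right)} = 459023 - \left(-5382 - 351624 + 9 \cdot 12 + 12 \cdot 588\right) = 459023 - \left(-5382 - 351624 + 108 + 7056\right) = 459023 - -349842 = 459023 + 349842 = 808865$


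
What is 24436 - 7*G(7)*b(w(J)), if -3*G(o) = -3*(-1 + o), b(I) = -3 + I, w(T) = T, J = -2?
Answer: 24646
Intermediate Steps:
G(o) = -1 + o (G(o) = -(-1)*(-1 + o) = -(3 - 3*o)/3 = -1 + o)
24436 - 7*G(7)*b(w(J)) = 24436 - 7*(-1 + 7)*(-3 - 2) = 24436 - 7*6*(-5) = 24436 - 42*(-5) = 24436 - 1*(-210) = 24436 + 210 = 24646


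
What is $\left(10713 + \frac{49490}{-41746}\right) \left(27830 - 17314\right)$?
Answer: $\frac{2351248295264}{20873} \approx 1.1265 \cdot 10^{8}$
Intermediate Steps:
$\left(10713 + \frac{49490}{-41746}\right) \left(27830 - 17314\right) = \left(10713 + 49490 \left(- \frac{1}{41746}\right)\right) 10516 = \left(10713 - \frac{24745}{20873}\right) 10516 = \frac{223587704}{20873} \cdot 10516 = \frac{2351248295264}{20873}$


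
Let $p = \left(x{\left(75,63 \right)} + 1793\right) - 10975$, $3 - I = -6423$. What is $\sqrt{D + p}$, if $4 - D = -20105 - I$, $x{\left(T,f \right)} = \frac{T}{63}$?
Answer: $\frac{\sqrt{7653198}}{21} \approx 131.74$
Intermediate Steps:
$I = 6426$ ($I = 3 - -6423 = 3 + 6423 = 6426$)
$x{\left(T,f \right)} = \frac{T}{63}$ ($x{\left(T,f \right)} = T \frac{1}{63} = \frac{T}{63}$)
$D = 26535$ ($D = 4 - \left(-20105 - 6426\right) = 4 - -26531 = 4 + 26531 = 26535$)
$p = - \frac{192797}{21}$ ($p = \left(\frac{1}{63} \cdot 75 + 1793\right) - 10975 = \left(\frac{25}{21} + 1793\right) - 10975 = \frac{37678}{21} - 10975 = - \frac{192797}{21} \approx -9180.8$)
$\sqrt{D + p} = \sqrt{26535 - \frac{192797}{21}} = \sqrt{\frac{364438}{21}} = \frac{\sqrt{7653198}}{21}$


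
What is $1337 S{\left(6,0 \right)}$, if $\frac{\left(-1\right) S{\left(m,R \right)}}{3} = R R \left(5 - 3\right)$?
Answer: $0$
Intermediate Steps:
$S{\left(m,R \right)} = - 6 R^{2}$ ($S{\left(m,R \right)} = - 3 R R \left(5 - 3\right) = - 3 R^{2} \left(5 - 3\right) = - 3 R^{2} \cdot 2 = - 3 \cdot 2 R^{2} = - 6 R^{2}$)
$1337 S{\left(6,0 \right)} = 1337 \left(- 6 \cdot 0^{2}\right) = 1337 \left(\left(-6\right) 0\right) = 1337 \cdot 0 = 0$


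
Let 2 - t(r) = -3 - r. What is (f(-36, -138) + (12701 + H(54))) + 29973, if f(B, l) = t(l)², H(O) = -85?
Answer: 60278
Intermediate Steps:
t(r) = 5 + r (t(r) = 2 - (-3 - r) = 2 + (3 + r) = 5 + r)
f(B, l) = (5 + l)²
(f(-36, -138) + (12701 + H(54))) + 29973 = ((5 - 138)² + (12701 - 85)) + 29973 = ((-133)² + 12616) + 29973 = (17689 + 12616) + 29973 = 30305 + 29973 = 60278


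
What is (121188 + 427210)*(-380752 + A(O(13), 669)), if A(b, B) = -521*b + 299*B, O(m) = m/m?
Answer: -99392750316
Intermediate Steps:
O(m) = 1
(121188 + 427210)*(-380752 + A(O(13), 669)) = (121188 + 427210)*(-380752 + (-521*1 + 299*669)) = 548398*(-380752 + (-521 + 200031)) = 548398*(-380752 + 199510) = 548398*(-181242) = -99392750316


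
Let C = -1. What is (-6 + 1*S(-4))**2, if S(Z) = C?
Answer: 49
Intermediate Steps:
S(Z) = -1
(-6 + 1*S(-4))**2 = (-6 + 1*(-1))**2 = (-6 - 1)**2 = (-7)**2 = 49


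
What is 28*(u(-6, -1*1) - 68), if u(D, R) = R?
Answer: -1932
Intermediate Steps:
28*(u(-6, -1*1) - 68) = 28*(-1*1 - 68) = 28*(-1 - 68) = 28*(-69) = -1932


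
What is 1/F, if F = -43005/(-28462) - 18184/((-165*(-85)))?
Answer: 399179550/85592117 ≈ 4.6637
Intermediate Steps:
F = 85592117/399179550 (F = -43005*(-1/28462) - 18184/14025 = 43005/28462 - 18184*1/14025 = 43005/28462 - 18184/14025 = 85592117/399179550 ≈ 0.21442)
1/F = 1/(85592117/399179550) = 399179550/85592117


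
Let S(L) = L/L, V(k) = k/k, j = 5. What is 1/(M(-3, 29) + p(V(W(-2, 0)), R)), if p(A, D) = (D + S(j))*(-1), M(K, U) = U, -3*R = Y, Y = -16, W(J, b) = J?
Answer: 3/68 ≈ 0.044118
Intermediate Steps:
V(k) = 1
R = 16/3 (R = -1/3*(-16) = 16/3 ≈ 5.3333)
S(L) = 1
p(A, D) = -1 - D (p(A, D) = (D + 1)*(-1) = (1 + D)*(-1) = -1 - D)
1/(M(-3, 29) + p(V(W(-2, 0)), R)) = 1/(29 + (-1 - 1*16/3)) = 1/(29 + (-1 - 16/3)) = 1/(29 - 19/3) = 1/(68/3) = 3/68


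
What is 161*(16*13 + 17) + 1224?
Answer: 37449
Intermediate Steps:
161*(16*13 + 17) + 1224 = 161*(208 + 17) + 1224 = 161*225 + 1224 = 36225 + 1224 = 37449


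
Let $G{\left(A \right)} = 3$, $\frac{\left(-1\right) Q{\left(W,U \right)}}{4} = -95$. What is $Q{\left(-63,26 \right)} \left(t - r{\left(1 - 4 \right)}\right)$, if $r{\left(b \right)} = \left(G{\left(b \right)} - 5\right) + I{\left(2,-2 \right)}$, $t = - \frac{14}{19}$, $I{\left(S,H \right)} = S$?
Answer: $-280$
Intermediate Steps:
$Q{\left(W,U \right)} = 380$ ($Q{\left(W,U \right)} = \left(-4\right) \left(-95\right) = 380$)
$t = - \frac{14}{19}$ ($t = \left(-14\right) \frac{1}{19} = - \frac{14}{19} \approx -0.73684$)
$r{\left(b \right)} = 0$ ($r{\left(b \right)} = \left(3 - 5\right) + 2 = -2 + 2 = 0$)
$Q{\left(-63,26 \right)} \left(t - r{\left(1 - 4 \right)}\right) = 380 \left(- \frac{14}{19} - 0\right) = 380 \left(- \frac{14}{19} + 0\right) = 380 \left(- \frac{14}{19}\right) = -280$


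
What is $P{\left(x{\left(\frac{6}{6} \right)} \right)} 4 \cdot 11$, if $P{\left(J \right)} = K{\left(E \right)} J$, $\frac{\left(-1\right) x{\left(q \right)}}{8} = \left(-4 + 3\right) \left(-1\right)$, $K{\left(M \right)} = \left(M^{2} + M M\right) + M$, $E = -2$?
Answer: $-2112$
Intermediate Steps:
$K{\left(M \right)} = M + 2 M^{2}$ ($K{\left(M \right)} = \left(M^{2} + M^{2}\right) + M = 2 M^{2} + M = M + 2 M^{2}$)
$x{\left(q \right)} = -8$ ($x{\left(q \right)} = - 8 \left(-4 + 3\right) \left(-1\right) = - 8 \left(\left(-1\right) \left(-1\right)\right) = \left(-8\right) 1 = -8$)
$P{\left(J \right)} = 6 J$ ($P{\left(J \right)} = - 2 \left(1 + 2 \left(-2\right)\right) J = - 2 \left(1 - 4\right) J = \left(-2\right) \left(-3\right) J = 6 J$)
$P{\left(x{\left(\frac{6}{6} \right)} \right)} 4 \cdot 11 = 6 \left(-8\right) 4 \cdot 11 = \left(-48\right) 44 = -2112$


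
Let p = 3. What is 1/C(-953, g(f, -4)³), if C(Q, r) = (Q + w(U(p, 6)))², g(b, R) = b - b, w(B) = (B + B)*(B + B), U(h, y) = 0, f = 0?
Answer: 1/908209 ≈ 1.1011e-6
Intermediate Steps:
w(B) = 4*B² (w(B) = (2*B)*(2*B) = 4*B²)
g(b, R) = 0
C(Q, r) = Q² (C(Q, r) = (Q + 4*0²)² = (Q + 4*0)² = (Q + 0)² = Q²)
1/C(-953, g(f, -4)³) = 1/((-953)²) = 1/908209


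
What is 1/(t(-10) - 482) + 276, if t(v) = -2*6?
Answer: 136343/494 ≈ 276.00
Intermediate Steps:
t(v) = -12
1/(t(-10) - 482) + 276 = 1/(-12 - 482) + 276 = 1/(-494) + 276 = -1/494 + 276 = 136343/494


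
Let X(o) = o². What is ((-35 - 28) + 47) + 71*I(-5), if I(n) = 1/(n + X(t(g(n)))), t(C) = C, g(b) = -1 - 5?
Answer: -425/31 ≈ -13.710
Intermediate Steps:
g(b) = -6
I(n) = 1/(36 + n) (I(n) = 1/(n + (-6)²) = 1/(n + 36) = 1/(36 + n))
((-35 - 28) + 47) + 71*I(-5) = ((-35 - 28) + 47) + 71/(36 - 5) = (-63 + 47) + 71/31 = -16 + 71*(1/31) = -16 + 71/31 = -425/31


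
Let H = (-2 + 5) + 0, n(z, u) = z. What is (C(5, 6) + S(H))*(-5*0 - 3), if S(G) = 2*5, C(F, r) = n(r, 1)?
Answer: -48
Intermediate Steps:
C(F, r) = r
H = 3 (H = 3 + 0 = 3)
S(G) = 10
(C(5, 6) + S(H))*(-5*0 - 3) = (6 + 10)*(-5*0 - 3) = 16*(0 - 3) = 16*(-3) = -48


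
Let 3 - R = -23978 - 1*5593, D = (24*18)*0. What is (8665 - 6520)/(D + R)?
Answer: 715/9858 ≈ 0.072530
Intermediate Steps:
D = 0 (D = 432*0 = 0)
R = 29574 (R = 3 - (-23978 - 1*5593) = 3 - (-23978 - 5593) = 3 - 1*(-29571) = 3 + 29571 = 29574)
(8665 - 6520)/(D + R) = (8665 - 6520)/(0 + 29574) = 2145/29574 = 2145*(1/29574) = 715/9858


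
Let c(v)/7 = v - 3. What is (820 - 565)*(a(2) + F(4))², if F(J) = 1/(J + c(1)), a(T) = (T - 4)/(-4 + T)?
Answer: 4131/20 ≈ 206.55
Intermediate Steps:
c(v) = -21 + 7*v (c(v) = 7*(v - 3) = 7*(-3 + v) = -21 + 7*v)
a(T) = 1 (a(T) = (-4 + T)/(-4 + T) = 1)
F(J) = 1/(-14 + J) (F(J) = 1/(J + (-21 + 7*1)) = 1/(J + (-21 + 7)) = 1/(J - 14) = 1/(-14 + J))
(820 - 565)*(a(2) + F(4))² = (820 - 565)*(1 + 1/(-14 + 4))² = 255*(1 + 1/(-10))² = 255*(1 - ⅒)² = 255*(9/10)² = 255*(81/100) = 4131/20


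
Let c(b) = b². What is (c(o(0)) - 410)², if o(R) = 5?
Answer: 148225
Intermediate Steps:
(c(o(0)) - 410)² = (5² - 410)² = (25 - 410)² = (-385)² = 148225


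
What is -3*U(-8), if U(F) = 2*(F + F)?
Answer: 96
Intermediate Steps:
U(F) = 4*F (U(F) = 2*(2*F) = 4*F)
-3*U(-8) = -12*(-8) = -3*(-32) = 96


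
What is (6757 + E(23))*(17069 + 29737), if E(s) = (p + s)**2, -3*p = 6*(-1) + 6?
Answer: 341028516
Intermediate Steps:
p = 0 (p = -(6*(-1) + 6)/3 = -(-6 + 6)/3 = -1/3*0 = 0)
E(s) = s**2 (E(s) = (0 + s)**2 = s**2)
(6757 + E(23))*(17069 + 29737) = (6757 + 23**2)*(17069 + 29737) = (6757 + 529)*46806 = 7286*46806 = 341028516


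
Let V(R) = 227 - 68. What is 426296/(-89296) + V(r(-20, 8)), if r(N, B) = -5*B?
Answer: 1721471/11162 ≈ 154.23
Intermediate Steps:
V(R) = 159
426296/(-89296) + V(r(-20, 8)) = 426296/(-89296) + 159 = 426296*(-1/89296) + 159 = -53287/11162 + 159 = 1721471/11162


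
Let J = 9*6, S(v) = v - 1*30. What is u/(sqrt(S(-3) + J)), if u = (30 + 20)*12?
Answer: 200*sqrt(21)/7 ≈ 130.93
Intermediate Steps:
S(v) = -30 + v (S(v) = v - 30 = -30 + v)
J = 54
u = 600 (u = 50*12 = 600)
u/(sqrt(S(-3) + J)) = 600/(sqrt((-30 - 3) + 54)) = 600/(sqrt(-33 + 54)) = 600/(sqrt(21)) = 600*(sqrt(21)/21) = 200*sqrt(21)/7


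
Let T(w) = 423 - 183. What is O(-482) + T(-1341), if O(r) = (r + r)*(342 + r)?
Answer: 135200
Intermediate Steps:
O(r) = 2*r*(342 + r) (O(r) = (2*r)*(342 + r) = 2*r*(342 + r))
T(w) = 240
O(-482) + T(-1341) = 2*(-482)*(342 - 482) + 240 = 2*(-482)*(-140) + 240 = 134960 + 240 = 135200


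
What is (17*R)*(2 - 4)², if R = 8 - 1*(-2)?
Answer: 680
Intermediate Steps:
R = 10 (R = 8 + 2 = 10)
(17*R)*(2 - 4)² = (17*10)*(2 - 4)² = 170*(-2)² = 170*4 = 680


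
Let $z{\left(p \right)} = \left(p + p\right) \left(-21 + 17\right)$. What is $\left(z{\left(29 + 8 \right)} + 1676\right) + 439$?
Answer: $1819$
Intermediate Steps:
$z{\left(p \right)} = - 8 p$ ($z{\left(p \right)} = 2 p \left(-4\right) = - 8 p$)
$\left(z{\left(29 + 8 \right)} + 1676\right) + 439 = \left(- 8 \left(29 + 8\right) + 1676\right) + 439 = \left(\left(-8\right) 37 + 1676\right) + 439 = \left(-296 + 1676\right) + 439 = 1380 + 439 = 1819$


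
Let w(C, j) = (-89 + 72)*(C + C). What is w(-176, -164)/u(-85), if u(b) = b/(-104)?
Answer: 36608/5 ≈ 7321.6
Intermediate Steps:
u(b) = -b/104 (u(b) = b*(-1/104) = -b/104)
w(C, j) = -34*C
w(-176, -164)/u(-85) = (-34*(-176))/((-1/104*(-85))) = 5984/(85/104) = 5984*(104/85) = 36608/5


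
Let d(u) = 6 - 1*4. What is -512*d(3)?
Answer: -1024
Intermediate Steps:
d(u) = 2 (d(u) = 6 - 4 = 2)
-512*d(3) = -512*2 = -1024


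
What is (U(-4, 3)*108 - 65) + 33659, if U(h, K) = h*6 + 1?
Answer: 31110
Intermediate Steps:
U(h, K) = 1 + 6*h (U(h, K) = 6*h + 1 = 1 + 6*h)
(U(-4, 3)*108 - 65) + 33659 = ((1 + 6*(-4))*108 - 65) + 33659 = ((1 - 24)*108 - 65) + 33659 = (-23*108 - 65) + 33659 = (-2484 - 65) + 33659 = -2549 + 33659 = 31110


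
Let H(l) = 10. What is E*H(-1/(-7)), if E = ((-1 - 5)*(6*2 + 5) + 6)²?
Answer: 92160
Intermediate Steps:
E = 9216 (E = (-6*(12 + 5) + 6)² = (-6*17 + 6)² = (-102 + 6)² = (-96)² = 9216)
E*H(-1/(-7)) = 9216*10 = 92160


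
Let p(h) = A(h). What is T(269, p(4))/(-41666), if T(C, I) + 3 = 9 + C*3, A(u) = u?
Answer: -813/41666 ≈ -0.019512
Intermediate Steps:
p(h) = h
T(C, I) = 6 + 3*C (T(C, I) = -3 + (9 + C*3) = -3 + (9 + 3*C) = 6 + 3*C)
T(269, p(4))/(-41666) = (6 + 3*269)/(-41666) = (6 + 807)*(-1/41666) = 813*(-1/41666) = -813/41666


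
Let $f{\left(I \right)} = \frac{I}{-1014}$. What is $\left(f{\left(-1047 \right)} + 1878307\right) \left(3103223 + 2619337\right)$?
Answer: $\frac{1816535440087200}{169} \approx 1.0749 \cdot 10^{13}$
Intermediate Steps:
$f{\left(I \right)} = - \frac{I}{1014}$ ($f{\left(I \right)} = I \left(- \frac{1}{1014}\right) = - \frac{I}{1014}$)
$\left(f{\left(-1047 \right)} + 1878307\right) \left(3103223 + 2619337\right) = \left(\left(- \frac{1}{1014}\right) \left(-1047\right) + 1878307\right) \left(3103223 + 2619337\right) = \left(\frac{349}{338} + 1878307\right) 5722560 = \frac{634868115}{338} \cdot 5722560 = \frac{1816535440087200}{169}$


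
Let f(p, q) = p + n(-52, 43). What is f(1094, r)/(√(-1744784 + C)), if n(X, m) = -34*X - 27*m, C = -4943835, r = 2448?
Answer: -243*I*√6688619/955517 ≈ -0.65771*I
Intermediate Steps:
f(p, q) = 607 + p (f(p, q) = p + (-34*(-52) - 27*43) = p + (1768 - 1161) = p + 607 = 607 + p)
f(1094, r)/(√(-1744784 + C)) = (607 + 1094)/(√(-1744784 - 4943835)) = 1701/(√(-6688619)) = 1701/((I*√6688619)) = 1701*(-I*√6688619/6688619) = -243*I*√6688619/955517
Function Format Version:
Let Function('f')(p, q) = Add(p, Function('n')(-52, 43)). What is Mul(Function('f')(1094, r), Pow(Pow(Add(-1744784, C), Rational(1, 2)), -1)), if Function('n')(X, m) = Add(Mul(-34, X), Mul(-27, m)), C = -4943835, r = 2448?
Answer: Mul(Rational(-243, 955517), I, Pow(6688619, Rational(1, 2))) ≈ Mul(-0.65771, I)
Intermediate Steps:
Function('f')(p, q) = Add(607, p) (Function('f')(p, q) = Add(p, Add(Mul(-34, -52), Mul(-27, 43))) = Add(p, Add(1768, -1161)) = Add(p, 607) = Add(607, p))
Mul(Function('f')(1094, r), Pow(Pow(Add(-1744784, C), Rational(1, 2)), -1)) = Mul(Add(607, 1094), Pow(Pow(Add(-1744784, -4943835), Rational(1, 2)), -1)) = Mul(1701, Pow(Pow(-6688619, Rational(1, 2)), -1)) = Mul(1701, Pow(Mul(I, Pow(6688619, Rational(1, 2))), -1)) = Mul(1701, Mul(Rational(-1, 6688619), I, Pow(6688619, Rational(1, 2)))) = Mul(Rational(-243, 955517), I, Pow(6688619, Rational(1, 2)))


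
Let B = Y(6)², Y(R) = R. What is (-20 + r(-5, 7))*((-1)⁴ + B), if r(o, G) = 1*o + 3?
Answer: -814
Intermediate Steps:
r(o, G) = 3 + o (r(o, G) = o + 3 = 3 + o)
B = 36 (B = 6² = 36)
(-20 + r(-5, 7))*((-1)⁴ + B) = (-20 + (3 - 5))*((-1)⁴ + 36) = (-20 - 2)*(1 + 36) = -22*37 = -814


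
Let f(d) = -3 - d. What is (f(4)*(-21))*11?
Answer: 1617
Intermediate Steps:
(f(4)*(-21))*11 = ((-3 - 1*4)*(-21))*11 = ((-3 - 4)*(-21))*11 = -7*(-21)*11 = 147*11 = 1617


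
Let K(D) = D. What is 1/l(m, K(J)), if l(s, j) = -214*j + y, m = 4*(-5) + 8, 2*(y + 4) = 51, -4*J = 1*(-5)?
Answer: -1/246 ≈ -0.0040650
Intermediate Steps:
J = 5/4 (J = -(-5)/4 = -¼*(-5) = 5/4 ≈ 1.2500)
y = 43/2 (y = -4 + (½)*51 = -4 + 51/2 = 43/2 ≈ 21.500)
m = -12 (m = -20 + 8 = -12)
l(s, j) = 43/2 - 214*j (l(s, j) = -214*j + 43/2 = 43/2 - 214*j)
1/l(m, K(J)) = 1/(43/2 - 214*5/4) = 1/(43/2 - 535/2) = 1/(-246) = -1/246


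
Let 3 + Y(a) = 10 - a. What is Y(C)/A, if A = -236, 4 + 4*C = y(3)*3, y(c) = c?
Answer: -23/944 ≈ -0.024364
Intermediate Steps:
C = 5/4 (C = -1 + (3*3)/4 = -1 + (¼)*9 = -1 + 9/4 = 5/4 ≈ 1.2500)
Y(a) = 7 - a (Y(a) = -3 + (10 - a) = 7 - a)
Y(C)/A = (7 - 1*5/4)/(-236) = (7 - 5/4)*(-1/236) = (23/4)*(-1/236) = -23/944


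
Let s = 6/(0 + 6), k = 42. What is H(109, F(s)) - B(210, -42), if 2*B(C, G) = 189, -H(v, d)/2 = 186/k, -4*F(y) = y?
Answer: -1447/14 ≈ -103.36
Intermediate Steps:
s = 1 (s = 6/6 = 6*(⅙) = 1)
F(y) = -y/4
H(v, d) = -62/7 (H(v, d) = -372/42 = -2*31/7 = -62/7)
B(C, G) = 189/2 (B(C, G) = (½)*189 = 189/2)
H(109, F(s)) - B(210, -42) = -62/7 - 1*189/2 = -62/7 - 189/2 = -1447/14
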